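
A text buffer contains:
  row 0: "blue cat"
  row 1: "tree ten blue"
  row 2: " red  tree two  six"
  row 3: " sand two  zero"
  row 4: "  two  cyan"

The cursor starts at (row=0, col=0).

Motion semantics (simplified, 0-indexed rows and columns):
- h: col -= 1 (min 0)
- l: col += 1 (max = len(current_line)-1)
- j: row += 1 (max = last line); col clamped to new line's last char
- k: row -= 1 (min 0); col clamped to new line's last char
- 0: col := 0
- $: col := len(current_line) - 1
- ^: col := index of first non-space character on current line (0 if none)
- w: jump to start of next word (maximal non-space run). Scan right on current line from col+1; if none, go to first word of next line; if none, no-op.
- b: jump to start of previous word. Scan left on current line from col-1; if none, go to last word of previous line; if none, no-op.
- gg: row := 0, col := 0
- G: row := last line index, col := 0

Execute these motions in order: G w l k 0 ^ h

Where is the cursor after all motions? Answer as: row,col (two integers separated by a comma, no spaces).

Answer: 3,0

Derivation:
After 1 (G): row=4 col=0 char='_'
After 2 (w): row=4 col=2 char='t'
After 3 (l): row=4 col=3 char='w'
After 4 (k): row=3 col=3 char='n'
After 5 (0): row=3 col=0 char='_'
After 6 (^): row=3 col=1 char='s'
After 7 (h): row=3 col=0 char='_'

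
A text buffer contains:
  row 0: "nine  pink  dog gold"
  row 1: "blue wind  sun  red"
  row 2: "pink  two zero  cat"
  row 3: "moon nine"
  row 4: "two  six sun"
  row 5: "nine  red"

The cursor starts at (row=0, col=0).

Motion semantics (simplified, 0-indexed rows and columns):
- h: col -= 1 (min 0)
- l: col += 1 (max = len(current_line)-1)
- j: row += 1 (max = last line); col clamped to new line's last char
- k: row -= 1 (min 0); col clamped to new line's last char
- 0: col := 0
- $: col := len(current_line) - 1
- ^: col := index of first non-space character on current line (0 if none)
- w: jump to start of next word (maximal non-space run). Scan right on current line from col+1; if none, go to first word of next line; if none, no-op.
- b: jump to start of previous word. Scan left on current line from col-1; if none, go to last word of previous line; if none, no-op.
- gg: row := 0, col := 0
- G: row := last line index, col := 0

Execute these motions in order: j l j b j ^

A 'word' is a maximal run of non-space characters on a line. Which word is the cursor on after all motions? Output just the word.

Answer: moon

Derivation:
After 1 (j): row=1 col=0 char='b'
After 2 (l): row=1 col=1 char='l'
After 3 (j): row=2 col=1 char='i'
After 4 (b): row=2 col=0 char='p'
After 5 (j): row=3 col=0 char='m'
After 6 (^): row=3 col=0 char='m'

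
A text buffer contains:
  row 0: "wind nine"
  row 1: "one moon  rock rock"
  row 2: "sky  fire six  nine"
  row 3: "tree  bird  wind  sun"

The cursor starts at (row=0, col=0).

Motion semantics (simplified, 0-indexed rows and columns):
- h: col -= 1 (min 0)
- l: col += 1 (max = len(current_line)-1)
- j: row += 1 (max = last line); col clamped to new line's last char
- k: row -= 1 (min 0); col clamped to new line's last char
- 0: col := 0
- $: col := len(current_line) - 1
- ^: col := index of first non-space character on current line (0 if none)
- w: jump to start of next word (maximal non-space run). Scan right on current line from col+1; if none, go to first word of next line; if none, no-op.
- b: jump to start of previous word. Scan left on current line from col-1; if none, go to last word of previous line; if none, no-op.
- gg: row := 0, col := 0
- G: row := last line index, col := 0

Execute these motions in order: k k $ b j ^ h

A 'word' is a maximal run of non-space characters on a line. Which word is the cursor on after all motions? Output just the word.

After 1 (k): row=0 col=0 char='w'
After 2 (k): row=0 col=0 char='w'
After 3 ($): row=0 col=8 char='e'
After 4 (b): row=0 col=5 char='n'
After 5 (j): row=1 col=5 char='o'
After 6 (^): row=1 col=0 char='o'
After 7 (h): row=1 col=0 char='o'

Answer: one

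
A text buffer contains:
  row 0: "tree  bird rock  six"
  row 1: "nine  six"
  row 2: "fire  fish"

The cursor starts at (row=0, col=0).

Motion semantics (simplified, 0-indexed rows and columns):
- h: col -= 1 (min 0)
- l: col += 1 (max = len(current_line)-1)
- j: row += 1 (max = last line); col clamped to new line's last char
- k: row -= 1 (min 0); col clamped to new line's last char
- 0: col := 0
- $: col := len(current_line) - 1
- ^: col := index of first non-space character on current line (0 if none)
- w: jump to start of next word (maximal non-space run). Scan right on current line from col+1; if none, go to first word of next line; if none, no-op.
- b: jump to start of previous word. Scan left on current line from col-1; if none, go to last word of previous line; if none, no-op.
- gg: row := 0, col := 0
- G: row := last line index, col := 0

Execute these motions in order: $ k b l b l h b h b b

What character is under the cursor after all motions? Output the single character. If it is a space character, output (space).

After 1 ($): row=0 col=19 char='x'
After 2 (k): row=0 col=19 char='x'
After 3 (b): row=0 col=17 char='s'
After 4 (l): row=0 col=18 char='i'
After 5 (b): row=0 col=17 char='s'
After 6 (l): row=0 col=18 char='i'
After 7 (h): row=0 col=17 char='s'
After 8 (b): row=0 col=11 char='r'
After 9 (h): row=0 col=10 char='_'
After 10 (b): row=0 col=6 char='b'
After 11 (b): row=0 col=0 char='t'

Answer: t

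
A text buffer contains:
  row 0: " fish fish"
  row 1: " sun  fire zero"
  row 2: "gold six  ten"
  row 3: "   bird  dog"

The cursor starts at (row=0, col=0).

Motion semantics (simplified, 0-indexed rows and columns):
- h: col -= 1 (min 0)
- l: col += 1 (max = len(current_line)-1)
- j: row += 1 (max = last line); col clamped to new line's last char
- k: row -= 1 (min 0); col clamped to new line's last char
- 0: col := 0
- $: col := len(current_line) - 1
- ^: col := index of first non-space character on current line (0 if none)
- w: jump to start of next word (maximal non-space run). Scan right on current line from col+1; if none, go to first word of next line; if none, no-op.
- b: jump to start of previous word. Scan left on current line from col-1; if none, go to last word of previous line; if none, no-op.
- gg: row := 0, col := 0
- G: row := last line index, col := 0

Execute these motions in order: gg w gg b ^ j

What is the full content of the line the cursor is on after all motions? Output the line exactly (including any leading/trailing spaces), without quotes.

After 1 (gg): row=0 col=0 char='_'
After 2 (w): row=0 col=1 char='f'
After 3 (gg): row=0 col=0 char='_'
After 4 (b): row=0 col=0 char='_'
After 5 (^): row=0 col=1 char='f'
After 6 (j): row=1 col=1 char='s'

Answer:  sun  fire zero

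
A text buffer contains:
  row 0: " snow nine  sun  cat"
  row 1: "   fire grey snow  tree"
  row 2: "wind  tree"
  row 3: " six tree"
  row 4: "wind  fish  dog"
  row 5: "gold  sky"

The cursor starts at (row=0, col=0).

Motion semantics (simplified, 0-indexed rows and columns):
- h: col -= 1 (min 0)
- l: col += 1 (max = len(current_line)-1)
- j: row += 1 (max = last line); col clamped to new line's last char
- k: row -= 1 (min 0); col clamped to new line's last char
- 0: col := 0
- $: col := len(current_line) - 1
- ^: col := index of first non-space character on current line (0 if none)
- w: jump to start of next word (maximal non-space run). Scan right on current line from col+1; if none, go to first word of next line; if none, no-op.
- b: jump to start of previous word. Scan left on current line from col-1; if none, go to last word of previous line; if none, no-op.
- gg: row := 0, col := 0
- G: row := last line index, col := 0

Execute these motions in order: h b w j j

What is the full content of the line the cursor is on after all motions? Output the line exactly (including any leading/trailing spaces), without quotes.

After 1 (h): row=0 col=0 char='_'
After 2 (b): row=0 col=0 char='_'
After 3 (w): row=0 col=1 char='s'
After 4 (j): row=1 col=1 char='_'
After 5 (j): row=2 col=1 char='i'

Answer: wind  tree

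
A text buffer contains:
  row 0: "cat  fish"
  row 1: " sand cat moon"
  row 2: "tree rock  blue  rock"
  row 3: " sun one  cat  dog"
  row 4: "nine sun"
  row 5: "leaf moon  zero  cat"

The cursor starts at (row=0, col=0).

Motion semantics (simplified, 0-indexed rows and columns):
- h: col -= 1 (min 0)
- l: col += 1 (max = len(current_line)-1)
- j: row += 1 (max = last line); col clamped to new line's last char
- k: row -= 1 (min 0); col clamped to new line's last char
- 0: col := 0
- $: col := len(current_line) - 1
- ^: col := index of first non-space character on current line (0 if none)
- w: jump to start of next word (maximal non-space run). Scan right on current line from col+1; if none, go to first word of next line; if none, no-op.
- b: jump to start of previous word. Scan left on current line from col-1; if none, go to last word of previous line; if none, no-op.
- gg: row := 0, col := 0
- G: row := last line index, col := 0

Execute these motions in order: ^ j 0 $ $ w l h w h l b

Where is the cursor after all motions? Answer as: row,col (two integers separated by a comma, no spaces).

After 1 (^): row=0 col=0 char='c'
After 2 (j): row=1 col=0 char='_'
After 3 (0): row=1 col=0 char='_'
After 4 ($): row=1 col=13 char='n'
After 5 ($): row=1 col=13 char='n'
After 6 (w): row=2 col=0 char='t'
After 7 (l): row=2 col=1 char='r'
After 8 (h): row=2 col=0 char='t'
After 9 (w): row=2 col=5 char='r'
After 10 (h): row=2 col=4 char='_'
After 11 (l): row=2 col=5 char='r'
After 12 (b): row=2 col=0 char='t'

Answer: 2,0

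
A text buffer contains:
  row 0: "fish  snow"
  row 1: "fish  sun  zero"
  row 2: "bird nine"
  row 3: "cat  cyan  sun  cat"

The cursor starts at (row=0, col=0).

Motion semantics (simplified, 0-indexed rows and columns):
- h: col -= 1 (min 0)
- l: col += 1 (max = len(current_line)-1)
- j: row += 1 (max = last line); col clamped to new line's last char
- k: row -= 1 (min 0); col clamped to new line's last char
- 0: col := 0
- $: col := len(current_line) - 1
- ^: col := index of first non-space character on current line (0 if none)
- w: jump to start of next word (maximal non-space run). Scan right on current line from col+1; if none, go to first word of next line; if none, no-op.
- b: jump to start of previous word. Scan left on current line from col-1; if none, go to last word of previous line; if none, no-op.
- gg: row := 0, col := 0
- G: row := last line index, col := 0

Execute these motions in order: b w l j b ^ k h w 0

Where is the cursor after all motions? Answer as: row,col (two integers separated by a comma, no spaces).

Answer: 0,0

Derivation:
After 1 (b): row=0 col=0 char='f'
After 2 (w): row=0 col=6 char='s'
After 3 (l): row=0 col=7 char='n'
After 4 (j): row=1 col=7 char='u'
After 5 (b): row=1 col=6 char='s'
After 6 (^): row=1 col=0 char='f'
After 7 (k): row=0 col=0 char='f'
After 8 (h): row=0 col=0 char='f'
After 9 (w): row=0 col=6 char='s'
After 10 (0): row=0 col=0 char='f'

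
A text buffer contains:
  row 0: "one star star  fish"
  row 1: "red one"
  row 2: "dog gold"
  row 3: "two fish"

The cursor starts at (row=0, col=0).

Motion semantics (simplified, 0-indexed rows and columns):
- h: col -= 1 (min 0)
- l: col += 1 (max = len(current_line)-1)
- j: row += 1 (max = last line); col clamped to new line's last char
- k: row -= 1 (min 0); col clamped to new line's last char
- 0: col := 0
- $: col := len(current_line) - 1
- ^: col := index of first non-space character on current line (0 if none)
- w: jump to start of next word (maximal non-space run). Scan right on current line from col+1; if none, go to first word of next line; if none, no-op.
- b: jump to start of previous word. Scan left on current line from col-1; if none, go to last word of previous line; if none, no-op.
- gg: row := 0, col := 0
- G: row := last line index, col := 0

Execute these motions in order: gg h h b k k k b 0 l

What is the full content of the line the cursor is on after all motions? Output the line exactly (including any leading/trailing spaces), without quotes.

After 1 (gg): row=0 col=0 char='o'
After 2 (h): row=0 col=0 char='o'
After 3 (h): row=0 col=0 char='o'
After 4 (b): row=0 col=0 char='o'
After 5 (k): row=0 col=0 char='o'
After 6 (k): row=0 col=0 char='o'
After 7 (k): row=0 col=0 char='o'
After 8 (b): row=0 col=0 char='o'
After 9 (0): row=0 col=0 char='o'
After 10 (l): row=0 col=1 char='n'

Answer: one star star  fish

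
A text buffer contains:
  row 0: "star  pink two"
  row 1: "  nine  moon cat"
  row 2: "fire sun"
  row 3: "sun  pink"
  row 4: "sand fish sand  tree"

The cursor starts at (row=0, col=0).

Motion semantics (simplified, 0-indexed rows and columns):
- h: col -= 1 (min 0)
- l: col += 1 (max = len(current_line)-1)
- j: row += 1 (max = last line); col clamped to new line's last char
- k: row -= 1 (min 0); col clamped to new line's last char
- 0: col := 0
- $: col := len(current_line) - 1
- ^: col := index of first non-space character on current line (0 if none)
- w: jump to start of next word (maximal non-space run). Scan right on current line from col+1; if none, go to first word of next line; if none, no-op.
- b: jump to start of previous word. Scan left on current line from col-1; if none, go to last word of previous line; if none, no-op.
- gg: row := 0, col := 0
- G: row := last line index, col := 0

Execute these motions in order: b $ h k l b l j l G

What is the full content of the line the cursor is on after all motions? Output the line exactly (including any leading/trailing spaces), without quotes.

Answer: sand fish sand  tree

Derivation:
After 1 (b): row=0 col=0 char='s'
After 2 ($): row=0 col=13 char='o'
After 3 (h): row=0 col=12 char='w'
After 4 (k): row=0 col=12 char='w'
After 5 (l): row=0 col=13 char='o'
After 6 (b): row=0 col=11 char='t'
After 7 (l): row=0 col=12 char='w'
After 8 (j): row=1 col=12 char='_'
After 9 (l): row=1 col=13 char='c'
After 10 (G): row=4 col=0 char='s'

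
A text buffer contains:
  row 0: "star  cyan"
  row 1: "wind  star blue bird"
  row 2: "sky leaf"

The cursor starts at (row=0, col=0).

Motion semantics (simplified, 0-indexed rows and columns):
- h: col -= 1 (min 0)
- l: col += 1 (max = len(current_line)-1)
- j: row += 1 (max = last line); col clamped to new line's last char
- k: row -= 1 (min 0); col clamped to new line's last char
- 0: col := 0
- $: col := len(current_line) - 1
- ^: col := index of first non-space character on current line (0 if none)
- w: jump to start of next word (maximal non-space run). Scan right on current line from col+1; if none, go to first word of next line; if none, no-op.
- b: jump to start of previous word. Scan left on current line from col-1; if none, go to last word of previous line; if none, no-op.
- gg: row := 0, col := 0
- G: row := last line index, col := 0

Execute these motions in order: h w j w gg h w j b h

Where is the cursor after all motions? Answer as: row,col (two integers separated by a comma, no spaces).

Answer: 1,0

Derivation:
After 1 (h): row=0 col=0 char='s'
After 2 (w): row=0 col=6 char='c'
After 3 (j): row=1 col=6 char='s'
After 4 (w): row=1 col=11 char='b'
After 5 (gg): row=0 col=0 char='s'
After 6 (h): row=0 col=0 char='s'
After 7 (w): row=0 col=6 char='c'
After 8 (j): row=1 col=6 char='s'
After 9 (b): row=1 col=0 char='w'
After 10 (h): row=1 col=0 char='w'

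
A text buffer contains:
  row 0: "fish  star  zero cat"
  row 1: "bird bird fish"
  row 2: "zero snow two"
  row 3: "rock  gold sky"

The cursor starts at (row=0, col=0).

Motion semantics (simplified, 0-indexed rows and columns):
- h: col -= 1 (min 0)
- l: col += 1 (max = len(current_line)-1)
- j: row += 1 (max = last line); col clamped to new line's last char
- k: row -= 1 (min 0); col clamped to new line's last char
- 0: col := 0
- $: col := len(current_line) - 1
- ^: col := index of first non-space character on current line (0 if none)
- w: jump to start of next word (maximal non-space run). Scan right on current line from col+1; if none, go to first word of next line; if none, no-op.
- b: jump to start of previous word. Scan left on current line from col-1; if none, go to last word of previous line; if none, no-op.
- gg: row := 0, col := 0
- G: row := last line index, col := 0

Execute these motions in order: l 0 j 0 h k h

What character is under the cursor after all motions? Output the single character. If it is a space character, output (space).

After 1 (l): row=0 col=1 char='i'
After 2 (0): row=0 col=0 char='f'
After 3 (j): row=1 col=0 char='b'
After 4 (0): row=1 col=0 char='b'
After 5 (h): row=1 col=0 char='b'
After 6 (k): row=0 col=0 char='f'
After 7 (h): row=0 col=0 char='f'

Answer: f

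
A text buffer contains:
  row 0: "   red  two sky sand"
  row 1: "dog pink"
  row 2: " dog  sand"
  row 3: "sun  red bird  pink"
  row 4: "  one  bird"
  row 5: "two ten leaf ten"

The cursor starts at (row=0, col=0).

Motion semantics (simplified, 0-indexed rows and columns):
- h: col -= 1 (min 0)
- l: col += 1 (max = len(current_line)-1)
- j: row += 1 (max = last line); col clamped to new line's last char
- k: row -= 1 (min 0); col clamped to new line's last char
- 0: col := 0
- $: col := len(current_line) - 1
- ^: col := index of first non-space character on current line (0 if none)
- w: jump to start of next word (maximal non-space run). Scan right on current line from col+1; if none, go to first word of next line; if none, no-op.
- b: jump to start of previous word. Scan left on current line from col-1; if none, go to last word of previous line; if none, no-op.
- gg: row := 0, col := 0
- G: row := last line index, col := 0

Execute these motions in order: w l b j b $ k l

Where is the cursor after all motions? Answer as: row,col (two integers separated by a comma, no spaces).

Answer: 0,8

Derivation:
After 1 (w): row=0 col=3 char='r'
After 2 (l): row=0 col=4 char='e'
After 3 (b): row=0 col=3 char='r'
After 4 (j): row=1 col=3 char='_'
After 5 (b): row=1 col=0 char='d'
After 6 ($): row=1 col=7 char='k'
After 7 (k): row=0 col=7 char='_'
After 8 (l): row=0 col=8 char='t'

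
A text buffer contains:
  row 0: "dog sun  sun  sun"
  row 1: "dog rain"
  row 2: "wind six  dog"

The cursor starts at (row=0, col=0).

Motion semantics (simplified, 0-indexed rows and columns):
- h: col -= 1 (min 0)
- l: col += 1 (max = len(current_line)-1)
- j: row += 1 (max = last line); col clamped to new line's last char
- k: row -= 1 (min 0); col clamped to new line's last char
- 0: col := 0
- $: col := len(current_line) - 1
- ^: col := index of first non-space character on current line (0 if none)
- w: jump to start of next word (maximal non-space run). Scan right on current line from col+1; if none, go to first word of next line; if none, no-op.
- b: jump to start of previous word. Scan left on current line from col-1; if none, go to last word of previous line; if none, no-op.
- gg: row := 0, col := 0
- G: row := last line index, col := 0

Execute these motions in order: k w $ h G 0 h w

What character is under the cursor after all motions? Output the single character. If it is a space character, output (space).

After 1 (k): row=0 col=0 char='d'
After 2 (w): row=0 col=4 char='s'
After 3 ($): row=0 col=16 char='n'
After 4 (h): row=0 col=15 char='u'
After 5 (G): row=2 col=0 char='w'
After 6 (0): row=2 col=0 char='w'
After 7 (h): row=2 col=0 char='w'
After 8 (w): row=2 col=5 char='s'

Answer: s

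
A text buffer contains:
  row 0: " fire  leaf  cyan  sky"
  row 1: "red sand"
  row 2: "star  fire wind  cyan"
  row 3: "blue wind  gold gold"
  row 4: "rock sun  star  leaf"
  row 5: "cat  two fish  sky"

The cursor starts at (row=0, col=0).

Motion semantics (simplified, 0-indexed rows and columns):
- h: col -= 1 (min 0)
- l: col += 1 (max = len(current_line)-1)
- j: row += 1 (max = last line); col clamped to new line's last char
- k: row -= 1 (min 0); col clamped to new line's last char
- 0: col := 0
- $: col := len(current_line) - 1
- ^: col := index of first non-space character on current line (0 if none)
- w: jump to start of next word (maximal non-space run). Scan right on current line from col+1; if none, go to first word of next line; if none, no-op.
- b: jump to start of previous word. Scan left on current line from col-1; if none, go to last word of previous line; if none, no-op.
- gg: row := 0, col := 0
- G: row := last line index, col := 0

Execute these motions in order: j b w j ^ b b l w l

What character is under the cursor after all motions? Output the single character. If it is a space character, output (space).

After 1 (j): row=1 col=0 char='r'
After 2 (b): row=0 col=19 char='s'
After 3 (w): row=1 col=0 char='r'
After 4 (j): row=2 col=0 char='s'
After 5 (^): row=2 col=0 char='s'
After 6 (b): row=1 col=4 char='s'
After 7 (b): row=1 col=0 char='r'
After 8 (l): row=1 col=1 char='e'
After 9 (w): row=1 col=4 char='s'
After 10 (l): row=1 col=5 char='a'

Answer: a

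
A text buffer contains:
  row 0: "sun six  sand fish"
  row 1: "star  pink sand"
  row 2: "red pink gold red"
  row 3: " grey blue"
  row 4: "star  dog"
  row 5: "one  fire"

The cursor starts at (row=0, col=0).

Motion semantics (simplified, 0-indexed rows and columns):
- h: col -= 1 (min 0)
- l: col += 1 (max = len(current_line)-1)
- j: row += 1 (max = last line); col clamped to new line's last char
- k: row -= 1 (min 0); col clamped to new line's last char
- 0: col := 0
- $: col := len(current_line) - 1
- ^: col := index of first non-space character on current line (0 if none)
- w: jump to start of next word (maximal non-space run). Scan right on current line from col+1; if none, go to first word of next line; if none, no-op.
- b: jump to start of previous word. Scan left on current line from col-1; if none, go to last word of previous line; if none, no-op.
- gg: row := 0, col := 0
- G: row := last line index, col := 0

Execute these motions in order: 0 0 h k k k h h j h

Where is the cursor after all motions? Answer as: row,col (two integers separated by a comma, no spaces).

After 1 (0): row=0 col=0 char='s'
After 2 (0): row=0 col=0 char='s'
After 3 (h): row=0 col=0 char='s'
After 4 (k): row=0 col=0 char='s'
After 5 (k): row=0 col=0 char='s'
After 6 (k): row=0 col=0 char='s'
After 7 (h): row=0 col=0 char='s'
After 8 (h): row=0 col=0 char='s'
After 9 (j): row=1 col=0 char='s'
After 10 (h): row=1 col=0 char='s'

Answer: 1,0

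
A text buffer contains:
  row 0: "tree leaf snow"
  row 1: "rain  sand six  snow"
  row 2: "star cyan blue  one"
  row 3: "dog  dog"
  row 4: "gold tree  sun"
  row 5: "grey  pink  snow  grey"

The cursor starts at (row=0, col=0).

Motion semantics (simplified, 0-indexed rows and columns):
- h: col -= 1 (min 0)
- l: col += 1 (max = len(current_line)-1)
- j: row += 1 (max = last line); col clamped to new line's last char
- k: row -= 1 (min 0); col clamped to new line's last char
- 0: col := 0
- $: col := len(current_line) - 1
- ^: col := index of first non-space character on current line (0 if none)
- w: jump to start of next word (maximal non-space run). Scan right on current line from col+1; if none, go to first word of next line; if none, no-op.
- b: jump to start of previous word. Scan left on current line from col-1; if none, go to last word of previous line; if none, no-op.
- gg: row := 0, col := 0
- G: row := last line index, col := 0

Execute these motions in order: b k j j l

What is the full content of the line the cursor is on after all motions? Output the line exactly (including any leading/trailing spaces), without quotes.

After 1 (b): row=0 col=0 char='t'
After 2 (k): row=0 col=0 char='t'
After 3 (j): row=1 col=0 char='r'
After 4 (j): row=2 col=0 char='s'
After 5 (l): row=2 col=1 char='t'

Answer: star cyan blue  one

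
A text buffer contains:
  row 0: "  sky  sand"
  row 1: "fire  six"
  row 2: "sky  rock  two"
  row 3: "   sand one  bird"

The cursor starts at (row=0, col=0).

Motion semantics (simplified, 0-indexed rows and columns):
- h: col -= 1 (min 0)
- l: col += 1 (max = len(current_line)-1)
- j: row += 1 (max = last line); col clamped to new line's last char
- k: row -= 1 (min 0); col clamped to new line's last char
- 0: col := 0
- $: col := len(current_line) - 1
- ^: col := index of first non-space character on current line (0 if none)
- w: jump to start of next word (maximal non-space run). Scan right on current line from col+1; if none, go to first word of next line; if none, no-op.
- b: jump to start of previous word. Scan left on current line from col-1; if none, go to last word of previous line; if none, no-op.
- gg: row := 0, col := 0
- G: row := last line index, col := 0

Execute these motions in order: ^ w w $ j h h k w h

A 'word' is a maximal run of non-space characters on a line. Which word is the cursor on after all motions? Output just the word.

Answer: sky

Derivation:
After 1 (^): row=0 col=2 char='s'
After 2 (w): row=0 col=7 char='s'
After 3 (w): row=1 col=0 char='f'
After 4 ($): row=1 col=8 char='x'
After 5 (j): row=2 col=8 char='k'
After 6 (h): row=2 col=7 char='c'
After 7 (h): row=2 col=6 char='o'
After 8 (k): row=1 col=6 char='s'
After 9 (w): row=2 col=0 char='s'
After 10 (h): row=2 col=0 char='s'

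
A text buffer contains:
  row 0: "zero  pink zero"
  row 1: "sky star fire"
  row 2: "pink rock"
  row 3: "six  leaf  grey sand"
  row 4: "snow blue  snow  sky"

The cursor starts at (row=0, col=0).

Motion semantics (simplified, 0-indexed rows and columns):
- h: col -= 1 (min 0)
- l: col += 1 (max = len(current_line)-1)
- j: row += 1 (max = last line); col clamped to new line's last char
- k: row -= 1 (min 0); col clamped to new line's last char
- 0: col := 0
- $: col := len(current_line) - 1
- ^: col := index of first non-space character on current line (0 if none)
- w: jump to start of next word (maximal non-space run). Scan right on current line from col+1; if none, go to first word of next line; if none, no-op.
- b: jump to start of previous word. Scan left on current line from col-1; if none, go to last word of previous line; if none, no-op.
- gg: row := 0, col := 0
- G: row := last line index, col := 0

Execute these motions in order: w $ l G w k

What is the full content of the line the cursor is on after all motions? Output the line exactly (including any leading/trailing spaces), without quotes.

Answer: six  leaf  grey sand

Derivation:
After 1 (w): row=0 col=6 char='p'
After 2 ($): row=0 col=14 char='o'
After 3 (l): row=0 col=14 char='o'
After 4 (G): row=4 col=0 char='s'
After 5 (w): row=4 col=5 char='b'
After 6 (k): row=3 col=5 char='l'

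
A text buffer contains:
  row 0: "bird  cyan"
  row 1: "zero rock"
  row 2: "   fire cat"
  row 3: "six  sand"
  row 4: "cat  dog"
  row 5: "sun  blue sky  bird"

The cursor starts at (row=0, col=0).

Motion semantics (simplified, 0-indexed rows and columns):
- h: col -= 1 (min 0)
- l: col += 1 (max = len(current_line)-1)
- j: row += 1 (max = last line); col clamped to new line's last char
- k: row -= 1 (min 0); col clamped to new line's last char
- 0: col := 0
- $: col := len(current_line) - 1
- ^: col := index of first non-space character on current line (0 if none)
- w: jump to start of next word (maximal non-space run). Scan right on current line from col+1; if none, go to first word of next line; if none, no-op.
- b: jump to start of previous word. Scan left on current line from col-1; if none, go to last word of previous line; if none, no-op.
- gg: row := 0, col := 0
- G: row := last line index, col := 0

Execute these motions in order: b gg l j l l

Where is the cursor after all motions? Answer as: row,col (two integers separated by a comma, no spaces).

After 1 (b): row=0 col=0 char='b'
After 2 (gg): row=0 col=0 char='b'
After 3 (l): row=0 col=1 char='i'
After 4 (j): row=1 col=1 char='e'
After 5 (l): row=1 col=2 char='r'
After 6 (l): row=1 col=3 char='o'

Answer: 1,3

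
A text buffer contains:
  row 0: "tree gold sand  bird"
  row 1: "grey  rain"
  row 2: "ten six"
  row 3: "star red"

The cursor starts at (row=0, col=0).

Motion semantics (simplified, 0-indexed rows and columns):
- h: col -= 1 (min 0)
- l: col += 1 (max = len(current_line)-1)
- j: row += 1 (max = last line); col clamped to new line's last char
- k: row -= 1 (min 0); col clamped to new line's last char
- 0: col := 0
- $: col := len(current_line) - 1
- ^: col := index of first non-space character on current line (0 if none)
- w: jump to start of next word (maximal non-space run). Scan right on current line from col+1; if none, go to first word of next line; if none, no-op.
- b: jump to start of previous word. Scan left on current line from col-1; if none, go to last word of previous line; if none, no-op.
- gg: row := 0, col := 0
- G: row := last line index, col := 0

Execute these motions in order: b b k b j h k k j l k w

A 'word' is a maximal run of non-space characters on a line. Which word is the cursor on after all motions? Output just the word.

After 1 (b): row=0 col=0 char='t'
After 2 (b): row=0 col=0 char='t'
After 3 (k): row=0 col=0 char='t'
After 4 (b): row=0 col=0 char='t'
After 5 (j): row=1 col=0 char='g'
After 6 (h): row=1 col=0 char='g'
After 7 (k): row=0 col=0 char='t'
After 8 (k): row=0 col=0 char='t'
After 9 (j): row=1 col=0 char='g'
After 10 (l): row=1 col=1 char='r'
After 11 (k): row=0 col=1 char='r'
After 12 (w): row=0 col=5 char='g'

Answer: gold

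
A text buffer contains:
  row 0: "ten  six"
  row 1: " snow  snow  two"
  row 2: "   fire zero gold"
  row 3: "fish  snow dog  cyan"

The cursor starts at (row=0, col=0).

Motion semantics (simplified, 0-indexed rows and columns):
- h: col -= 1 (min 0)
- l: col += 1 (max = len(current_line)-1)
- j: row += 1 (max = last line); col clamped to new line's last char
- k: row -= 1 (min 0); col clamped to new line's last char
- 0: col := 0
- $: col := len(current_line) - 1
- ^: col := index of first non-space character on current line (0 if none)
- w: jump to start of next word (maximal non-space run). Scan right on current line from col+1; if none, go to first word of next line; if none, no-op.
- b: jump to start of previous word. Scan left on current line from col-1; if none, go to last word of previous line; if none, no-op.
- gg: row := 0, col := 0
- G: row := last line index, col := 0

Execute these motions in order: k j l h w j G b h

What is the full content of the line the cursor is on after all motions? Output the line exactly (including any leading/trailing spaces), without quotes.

After 1 (k): row=0 col=0 char='t'
After 2 (j): row=1 col=0 char='_'
After 3 (l): row=1 col=1 char='s'
After 4 (h): row=1 col=0 char='_'
After 5 (w): row=1 col=1 char='s'
After 6 (j): row=2 col=1 char='_'
After 7 (G): row=3 col=0 char='f'
After 8 (b): row=2 col=13 char='g'
After 9 (h): row=2 col=12 char='_'

Answer:    fire zero gold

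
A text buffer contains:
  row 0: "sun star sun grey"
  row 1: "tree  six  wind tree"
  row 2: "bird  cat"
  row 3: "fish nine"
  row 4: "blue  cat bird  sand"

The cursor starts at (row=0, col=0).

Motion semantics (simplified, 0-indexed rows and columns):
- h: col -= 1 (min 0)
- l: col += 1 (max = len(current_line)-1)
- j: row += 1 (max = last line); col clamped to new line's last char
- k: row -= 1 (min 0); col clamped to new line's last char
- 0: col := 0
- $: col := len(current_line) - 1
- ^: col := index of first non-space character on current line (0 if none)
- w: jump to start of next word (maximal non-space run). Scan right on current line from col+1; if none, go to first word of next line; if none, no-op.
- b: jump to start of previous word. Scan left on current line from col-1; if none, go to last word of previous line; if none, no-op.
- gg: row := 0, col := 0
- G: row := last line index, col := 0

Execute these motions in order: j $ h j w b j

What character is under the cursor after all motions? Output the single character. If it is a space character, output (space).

Answer: i

Derivation:
After 1 (j): row=1 col=0 char='t'
After 2 ($): row=1 col=19 char='e'
After 3 (h): row=1 col=18 char='e'
After 4 (j): row=2 col=8 char='t'
After 5 (w): row=3 col=0 char='f'
After 6 (b): row=2 col=6 char='c'
After 7 (j): row=3 col=6 char='i'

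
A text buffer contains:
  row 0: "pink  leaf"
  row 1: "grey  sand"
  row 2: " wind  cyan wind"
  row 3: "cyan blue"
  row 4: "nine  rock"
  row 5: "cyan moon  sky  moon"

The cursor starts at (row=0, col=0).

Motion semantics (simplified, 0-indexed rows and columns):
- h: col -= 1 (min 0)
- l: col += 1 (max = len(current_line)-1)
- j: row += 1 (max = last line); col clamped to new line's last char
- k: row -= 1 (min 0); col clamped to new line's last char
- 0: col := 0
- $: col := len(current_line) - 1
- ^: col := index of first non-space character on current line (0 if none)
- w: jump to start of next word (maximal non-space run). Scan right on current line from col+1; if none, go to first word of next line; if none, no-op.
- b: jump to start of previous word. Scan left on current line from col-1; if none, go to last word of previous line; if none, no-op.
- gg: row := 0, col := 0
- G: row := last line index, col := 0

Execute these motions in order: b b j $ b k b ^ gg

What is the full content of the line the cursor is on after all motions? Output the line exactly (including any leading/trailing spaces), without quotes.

Answer: pink  leaf

Derivation:
After 1 (b): row=0 col=0 char='p'
After 2 (b): row=0 col=0 char='p'
After 3 (j): row=1 col=0 char='g'
After 4 ($): row=1 col=9 char='d'
After 5 (b): row=1 col=6 char='s'
After 6 (k): row=0 col=6 char='l'
After 7 (b): row=0 col=0 char='p'
After 8 (^): row=0 col=0 char='p'
After 9 (gg): row=0 col=0 char='p'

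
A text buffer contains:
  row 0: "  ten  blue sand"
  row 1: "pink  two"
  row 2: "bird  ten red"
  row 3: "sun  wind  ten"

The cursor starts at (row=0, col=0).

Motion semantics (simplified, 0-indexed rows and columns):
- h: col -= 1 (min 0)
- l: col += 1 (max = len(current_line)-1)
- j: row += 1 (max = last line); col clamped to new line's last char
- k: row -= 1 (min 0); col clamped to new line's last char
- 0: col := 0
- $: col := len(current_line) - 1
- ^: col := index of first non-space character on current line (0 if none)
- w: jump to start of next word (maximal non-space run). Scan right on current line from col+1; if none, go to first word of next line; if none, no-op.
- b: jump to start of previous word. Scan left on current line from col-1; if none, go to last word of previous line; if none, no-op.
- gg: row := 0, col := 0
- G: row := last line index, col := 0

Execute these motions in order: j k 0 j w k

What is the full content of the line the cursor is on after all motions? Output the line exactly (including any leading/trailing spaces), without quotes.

After 1 (j): row=1 col=0 char='p'
After 2 (k): row=0 col=0 char='_'
After 3 (0): row=0 col=0 char='_'
After 4 (j): row=1 col=0 char='p'
After 5 (w): row=1 col=6 char='t'
After 6 (k): row=0 col=6 char='_'

Answer:   ten  blue sand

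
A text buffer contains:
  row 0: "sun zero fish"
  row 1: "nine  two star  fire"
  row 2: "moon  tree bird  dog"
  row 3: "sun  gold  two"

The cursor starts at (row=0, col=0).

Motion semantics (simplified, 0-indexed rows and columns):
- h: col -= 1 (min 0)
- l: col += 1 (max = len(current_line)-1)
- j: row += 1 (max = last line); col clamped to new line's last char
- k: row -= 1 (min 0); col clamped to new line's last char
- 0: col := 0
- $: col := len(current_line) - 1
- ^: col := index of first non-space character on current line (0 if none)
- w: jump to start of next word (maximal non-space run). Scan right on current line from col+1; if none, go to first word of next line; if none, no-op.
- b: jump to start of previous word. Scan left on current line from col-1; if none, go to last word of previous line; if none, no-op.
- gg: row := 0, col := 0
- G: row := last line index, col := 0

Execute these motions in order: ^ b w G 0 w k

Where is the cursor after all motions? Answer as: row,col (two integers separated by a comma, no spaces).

After 1 (^): row=0 col=0 char='s'
After 2 (b): row=0 col=0 char='s'
After 3 (w): row=0 col=4 char='z'
After 4 (G): row=3 col=0 char='s'
After 5 (0): row=3 col=0 char='s'
After 6 (w): row=3 col=5 char='g'
After 7 (k): row=2 col=5 char='_'

Answer: 2,5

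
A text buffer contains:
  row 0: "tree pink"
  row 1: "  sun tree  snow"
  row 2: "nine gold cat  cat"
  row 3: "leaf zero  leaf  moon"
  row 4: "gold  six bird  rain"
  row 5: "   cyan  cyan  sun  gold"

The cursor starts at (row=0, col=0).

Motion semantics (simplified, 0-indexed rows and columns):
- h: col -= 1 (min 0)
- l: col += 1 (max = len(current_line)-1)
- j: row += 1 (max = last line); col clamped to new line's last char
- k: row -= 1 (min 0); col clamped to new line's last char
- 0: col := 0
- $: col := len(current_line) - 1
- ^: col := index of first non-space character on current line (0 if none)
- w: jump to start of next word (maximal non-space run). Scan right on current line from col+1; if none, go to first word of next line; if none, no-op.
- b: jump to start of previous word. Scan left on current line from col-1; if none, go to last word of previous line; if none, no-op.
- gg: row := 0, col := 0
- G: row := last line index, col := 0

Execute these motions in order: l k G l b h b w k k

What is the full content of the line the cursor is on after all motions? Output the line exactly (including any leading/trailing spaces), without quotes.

After 1 (l): row=0 col=1 char='r'
After 2 (k): row=0 col=1 char='r'
After 3 (G): row=5 col=0 char='_'
After 4 (l): row=5 col=1 char='_'
After 5 (b): row=4 col=16 char='r'
After 6 (h): row=4 col=15 char='_'
After 7 (b): row=4 col=10 char='b'
After 8 (w): row=4 col=16 char='r'
After 9 (k): row=3 col=16 char='_'
After 10 (k): row=2 col=16 char='a'

Answer: nine gold cat  cat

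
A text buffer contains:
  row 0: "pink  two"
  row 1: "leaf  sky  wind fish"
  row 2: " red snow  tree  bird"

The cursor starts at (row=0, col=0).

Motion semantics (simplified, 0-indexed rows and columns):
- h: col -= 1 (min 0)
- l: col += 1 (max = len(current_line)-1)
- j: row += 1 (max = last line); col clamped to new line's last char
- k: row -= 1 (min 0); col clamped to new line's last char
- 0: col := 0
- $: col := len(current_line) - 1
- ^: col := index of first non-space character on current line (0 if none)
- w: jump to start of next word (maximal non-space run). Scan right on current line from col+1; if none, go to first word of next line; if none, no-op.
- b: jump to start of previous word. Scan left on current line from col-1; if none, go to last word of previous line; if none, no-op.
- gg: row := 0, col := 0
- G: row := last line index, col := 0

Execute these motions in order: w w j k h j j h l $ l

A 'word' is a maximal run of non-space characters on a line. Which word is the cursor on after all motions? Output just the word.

Answer: bird

Derivation:
After 1 (w): row=0 col=6 char='t'
After 2 (w): row=1 col=0 char='l'
After 3 (j): row=2 col=0 char='_'
After 4 (k): row=1 col=0 char='l'
After 5 (h): row=1 col=0 char='l'
After 6 (j): row=2 col=0 char='_'
After 7 (j): row=2 col=0 char='_'
After 8 (h): row=2 col=0 char='_'
After 9 (l): row=2 col=1 char='r'
After 10 ($): row=2 col=20 char='d'
After 11 (l): row=2 col=20 char='d'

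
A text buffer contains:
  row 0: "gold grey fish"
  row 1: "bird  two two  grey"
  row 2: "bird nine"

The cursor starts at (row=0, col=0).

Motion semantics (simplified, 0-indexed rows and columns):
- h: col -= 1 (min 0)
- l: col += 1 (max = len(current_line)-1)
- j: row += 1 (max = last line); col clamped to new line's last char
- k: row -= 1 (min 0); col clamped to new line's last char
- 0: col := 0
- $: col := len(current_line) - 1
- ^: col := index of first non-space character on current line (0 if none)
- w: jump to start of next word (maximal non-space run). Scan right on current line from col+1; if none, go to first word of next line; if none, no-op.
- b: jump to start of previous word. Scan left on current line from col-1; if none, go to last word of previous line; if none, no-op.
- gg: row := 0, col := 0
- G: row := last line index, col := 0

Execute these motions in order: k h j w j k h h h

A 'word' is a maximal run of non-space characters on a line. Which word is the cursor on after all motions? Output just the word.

After 1 (k): row=0 col=0 char='g'
After 2 (h): row=0 col=0 char='g'
After 3 (j): row=1 col=0 char='b'
After 4 (w): row=1 col=6 char='t'
After 5 (j): row=2 col=6 char='i'
After 6 (k): row=1 col=6 char='t'
After 7 (h): row=1 col=5 char='_'
After 8 (h): row=1 col=4 char='_'
After 9 (h): row=1 col=3 char='d'

Answer: bird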